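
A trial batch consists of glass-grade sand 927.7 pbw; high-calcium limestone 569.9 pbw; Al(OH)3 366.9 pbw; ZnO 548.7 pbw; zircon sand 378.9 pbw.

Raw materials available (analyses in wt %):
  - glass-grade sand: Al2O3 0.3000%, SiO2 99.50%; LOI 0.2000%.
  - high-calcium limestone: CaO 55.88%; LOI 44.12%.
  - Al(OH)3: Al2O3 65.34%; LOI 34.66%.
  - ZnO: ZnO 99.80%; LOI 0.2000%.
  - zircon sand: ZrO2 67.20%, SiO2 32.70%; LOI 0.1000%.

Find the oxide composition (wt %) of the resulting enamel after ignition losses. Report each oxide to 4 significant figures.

Glass mass = 2410 pbw (batch 2792 − LOI 381.9).
Composition: ZnO 22.72%, ZrO2 10.56%, Al2O3 10.06%, CaO 13.21%, SiO2 43.44%

The working math runs at exact precision through the solve. The intermediate values are printed rounded to four significant figures in the working; each reported figure is rounded just once — all derived quantities (net glass mass, the yield, the totals, LOI, the five compositions) are recomputed starting from the weights per 2410 pbw of glass at full float precision, as written in the problem or answer text.
Delivered oxide masses:
  ZnO: 548.7·0.9980 = 547.6 pbw
  ZrO2: 378.9·0.6720 = 254.6 pbw
  Al2O3: 927.7·0.003000 + 366.9·0.6534 = 242.5 pbw
  CaO: 569.9·0.5588 = 318.5 pbw
  SiO2: 927.7·0.9950 + 378.9·0.3270 = 1047 pbw
LOI: 927.7·0.002000 + 569.9·0.4412 + 366.9·0.3466 + 548.7·0.002000 + 378.9·0.001000 = 381.9 pbw
Glass = total batch minus LOI = 2792 − 381.9 = 2410 pbw (= Σ oxide masses)
percent share: oxide ÷ glass, ×100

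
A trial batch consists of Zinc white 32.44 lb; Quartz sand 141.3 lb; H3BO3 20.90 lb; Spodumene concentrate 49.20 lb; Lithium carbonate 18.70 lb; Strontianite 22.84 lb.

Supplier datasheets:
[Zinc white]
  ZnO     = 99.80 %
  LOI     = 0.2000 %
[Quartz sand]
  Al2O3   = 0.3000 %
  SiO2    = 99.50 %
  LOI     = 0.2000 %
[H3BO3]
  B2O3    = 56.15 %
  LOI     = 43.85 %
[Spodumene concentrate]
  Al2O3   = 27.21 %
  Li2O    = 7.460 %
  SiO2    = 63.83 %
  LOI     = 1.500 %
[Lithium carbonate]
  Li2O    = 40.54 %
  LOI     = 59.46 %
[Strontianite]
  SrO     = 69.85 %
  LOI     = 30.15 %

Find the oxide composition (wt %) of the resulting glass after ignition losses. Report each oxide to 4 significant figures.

Glass mass = 257.1 lb (batch 285.4 − LOI 28.26).
Composition: Al2O3 5.371%, B2O3 4.564%, Li2O 4.376%, SrO 6.205%, SiO2 66.89%, ZnO 12.59%

Intermediates are shown, rounded to 4 significant figures, on the page. The whole derivation holds full float precision all the way through — every reported value takes a single rounding; all derived quantities, which include net glass mass, the six compositions, totals, ignition loss, the yield, are recomputed in full precision, exactly as printed in the problem or the answer, from the weighed amounts on 257.1 lb of glass.
What the batch supplies per oxide:
  Al2O3: 141.3·0.003000 + 49.20·0.2721 = 13.81 lb
  B2O3: 20.90·0.5615 = 11.74 lb
  Li2O: 49.20·0.07460 + 18.70·0.4054 = 11.25 lb
  SrO: 22.84·0.6985 = 15.95 lb
  SiO2: 141.3·0.9950 + 49.20·0.6383 = 172.0 lb
  ZnO: 32.44·0.9980 = 32.38 lb
LOI: 32.44·0.002000 + 141.3·0.002000 + 20.90·0.4385 + 49.20·0.01500 + 18.70·0.5946 + 22.84·0.3015 = 28.26 lb
batch − LOI leaves glass = 285.4 − 28.26 = 257.1 lb (= Σ oxide masses)
each oxide over glass, ×100, is wt %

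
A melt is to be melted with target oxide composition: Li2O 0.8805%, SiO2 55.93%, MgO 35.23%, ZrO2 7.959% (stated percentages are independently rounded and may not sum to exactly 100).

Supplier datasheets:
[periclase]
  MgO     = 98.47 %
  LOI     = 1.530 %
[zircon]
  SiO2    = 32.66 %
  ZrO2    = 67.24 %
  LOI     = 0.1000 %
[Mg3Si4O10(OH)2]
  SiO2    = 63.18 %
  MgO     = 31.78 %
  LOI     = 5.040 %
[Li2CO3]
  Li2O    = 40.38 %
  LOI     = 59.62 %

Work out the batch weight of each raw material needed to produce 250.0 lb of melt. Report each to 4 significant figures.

Working values appear with 4-significant-digit rounding as written; each numeric step maintains exact precision through the solve; every reported figure undergoes a single rounding; derived quantities are rebuilt from the weighed amounts for 250.0 lb of glass at full precision (yield, the four compositions, ignition loss, totals, glass mass) as they appear in question or answer.
Per-oxide target masses for 250.0 lb melt:
  Li2O: 0.8805% × 250.0 = 2.201 lb
  SiO2: 55.93% × 250.0 = 139.8 lb
  MgO: 35.23% × 250.0 = 88.08 lb
  ZrO2: 7.959% × 250.0 = 19.90 lb
Per-oxide balance check applying the batch weights above, under the basis named above (sum by sum, the targets are met once rounding is allowed for):
  Li2O: 5.451·0.4038 = 2.201 lb (target 2.201 lb)
  SiO2: 29.59·0.3266 + 206.0·0.6318 = 139.8 lb (target 139.8 lb)
  MgO: 22.95·0.9847 + 206.0·0.3178 = 88.07 lb (target 88.08 lb)
  ZrO2: 29.59·0.6724 = 19.90 lb (target 19.90 lb)
Mass balance on the glass: the batch minus its LOI: 250.0 lb (oxide target masses add up to 250.0 lb; against the stated basis, 250.0 lb — deltas are rounding alone).
Batch total: Σ batch = 264.0 lb; the LOI term Σ batch·LOI equals 14.01 lb; yield, glass over the total, = 94.69%.

Batch per 250.0 lb melt:
  periclase: 22.95 lb
  zircon: 29.59 lb
  Mg3Si4O10(OH)2: 206.0 lb
  Li2CO3: 5.451 lb
Total batch = 264.0 lb; LOI loss = 14.01 lb; yield = 94.69%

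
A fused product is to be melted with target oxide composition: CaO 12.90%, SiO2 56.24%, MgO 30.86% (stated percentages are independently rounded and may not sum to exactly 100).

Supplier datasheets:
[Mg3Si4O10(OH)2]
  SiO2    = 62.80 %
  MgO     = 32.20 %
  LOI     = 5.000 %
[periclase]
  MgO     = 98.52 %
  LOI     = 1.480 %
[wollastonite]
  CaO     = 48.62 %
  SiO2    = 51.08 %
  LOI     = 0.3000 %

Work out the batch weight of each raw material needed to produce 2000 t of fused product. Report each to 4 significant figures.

Batch per 2000 t fused product:
  Mg3Si4O10(OH)2: 1359 t
  periclase: 182.1 t
  wollastonite: 530.6 t
Total batch = 2072 t; LOI loss = 72.24 t; yield = 96.51%

All internal work runs at full float precision from start to finish; the intermediate values are shown, with 4-significant-digit rounding, at each printed step — a single rounding produces each reported value. All derived quantities are rebuilt at full float precision (net glass mass, the three compositions, the totals, ignition loss, the yield) starting from the weights at 2000 t of glass as written in the problem or answer text.
Target oxide masses per 2000 t fused product:
  CaO: 12.90% × 2000 = 258.0 t
  SiO2: 56.24% × 2000 = 1125 t
  MgO: 30.86% × 2000 = 617.2 t
Verifying the oxide balance given the weights on record, on the stated basis (sum by sum, the targets are met given rounding of the digits):
  CaO: 530.6·0.4862 = 258.0 t (target 258.0 t)
  SiO2: 1359·0.6280 + 530.6·0.5108 = 1124 t (target 1125 t)
  MgO: 1359·0.3220 + 182.1·0.9852 = 617.0 t (target 617.2 t)
Auditing the glass mass value: Σ batch − LOI loss = 1999 t (targets for the oxides total 2000 t; basis as stated: 2000 t — a pure rounding effect).
Total batch = Σ batch = 2072 t; the LOI term Σ batch·LOI equals 72.24 t; yield, glass over the total, = 96.51%.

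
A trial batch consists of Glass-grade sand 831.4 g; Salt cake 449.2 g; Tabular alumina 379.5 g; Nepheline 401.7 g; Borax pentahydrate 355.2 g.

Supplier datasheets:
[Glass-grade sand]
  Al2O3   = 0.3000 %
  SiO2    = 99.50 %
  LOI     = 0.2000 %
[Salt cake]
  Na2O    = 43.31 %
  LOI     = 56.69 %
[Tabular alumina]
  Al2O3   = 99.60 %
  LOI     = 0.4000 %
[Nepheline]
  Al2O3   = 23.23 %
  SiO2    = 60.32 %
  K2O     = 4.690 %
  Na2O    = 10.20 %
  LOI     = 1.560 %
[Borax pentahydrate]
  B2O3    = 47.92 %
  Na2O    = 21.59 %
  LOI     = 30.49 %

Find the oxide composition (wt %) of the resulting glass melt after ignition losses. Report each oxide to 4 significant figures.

Glass mass = 2045 g (batch 2417 − LOI 372.4).
Composition: B2O3 8.325%, Al2O3 23.17%, SiO2 52.31%, K2O 0.9214%, Na2O 15.27%

Each numeric step holds full precision end to end. In-progress results are shown rounded to four significant figures when written out; a single rounding yields every reported result — all derived quantities, which include the yield, totals, five oxide percentages, LOI, glass mass, are re-derived in exact precision, as they appear in the question or the answer, starting from the weights per 2045 g of glass.
What the batch supplies per oxide:
  B2O3: 355.2·0.4792 = 170.2 g
  Al2O3: 831.4·0.003000 + 379.5·0.9960 + 401.7·0.2323 = 473.8 g
  SiO2: 831.4·0.9950 + 401.7·0.6032 = 1070 g
  K2O: 401.7·0.04690 = 18.84 g
  Na2O: 449.2·0.4331 + 401.7·0.1020 + 355.2·0.2159 = 312.2 g
LOI: 831.4·0.002000 + 449.2·0.5669 + 379.5·0.004000 + 401.7·0.01560 + 355.2·0.3049 = 372.4 g
The glass mass, total less LOI, = 2417 − 372.4 = 2045 g (consistent with Σ oxide mass)
percent share: oxide ÷ glass, ×100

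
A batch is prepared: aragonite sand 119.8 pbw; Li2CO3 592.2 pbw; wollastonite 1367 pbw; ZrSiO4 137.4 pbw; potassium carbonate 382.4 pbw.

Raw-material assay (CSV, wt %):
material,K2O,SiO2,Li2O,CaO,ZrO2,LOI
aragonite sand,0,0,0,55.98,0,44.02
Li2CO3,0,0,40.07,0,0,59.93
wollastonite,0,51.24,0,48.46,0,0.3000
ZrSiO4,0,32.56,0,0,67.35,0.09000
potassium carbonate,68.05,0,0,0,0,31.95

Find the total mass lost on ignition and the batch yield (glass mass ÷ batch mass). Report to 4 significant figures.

LOI loss = 534.0 pbw; glass = 2065 pbw; yield = 79.45%

The intermediate values are printed (rounded to 4 significant digits) within the worked lines — full precision is held from start to finish; a single rounding finalizes each reported result — all derived quantities (five oxide percentages, LOI, the totals, glass mass, the yield) are re-derived in full float precision from the weighed amounts on 2065 pbw of glass, as given in the question or the answer.
LOI of each material in turn:
  aragonite sand: 119.8 × 0.4402 = 52.74 pbw
  Li2CO3: 592.2 × 0.5993 = 354.9 pbw
  wollastonite: 1367 × 0.003000 = 4.101 pbw
  ZrSiO4: 137.4 × 9.000e-04 = 0.1237 pbw
  potassium carbonate: 382.4 × 0.3195 = 122.2 pbw
Total LOI = 534.0 pbw
Glass = batch − LOI = 2599 − 534.0 = 2065 pbw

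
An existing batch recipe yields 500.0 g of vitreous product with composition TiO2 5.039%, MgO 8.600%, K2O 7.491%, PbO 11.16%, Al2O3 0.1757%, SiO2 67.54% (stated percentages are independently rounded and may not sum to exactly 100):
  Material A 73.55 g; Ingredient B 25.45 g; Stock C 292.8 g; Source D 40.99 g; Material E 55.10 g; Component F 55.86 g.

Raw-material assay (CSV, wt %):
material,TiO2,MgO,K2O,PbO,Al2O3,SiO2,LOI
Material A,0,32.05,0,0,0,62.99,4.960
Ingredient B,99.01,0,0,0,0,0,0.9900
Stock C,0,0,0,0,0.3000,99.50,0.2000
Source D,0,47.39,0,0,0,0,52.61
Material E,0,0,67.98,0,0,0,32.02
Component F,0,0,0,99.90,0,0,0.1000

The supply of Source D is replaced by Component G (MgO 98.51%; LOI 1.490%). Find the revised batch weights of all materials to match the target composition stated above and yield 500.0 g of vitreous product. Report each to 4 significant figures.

Revised batch per 500.0 g vitreous product:
  Material A: 73.55 g
  Ingredient B: 25.45 g
  Stock C: 292.8 g
  Component G: 19.72 g
  Material E: 55.10 g
  Component F: 55.86 g
Total batch = 522.5 g; LOI loss = 22.48 g

Intermediates are displayed, rounded to four significant digits, in the working; every computation carries full precision end to end; every reported value undergoes a single rounding. The derived quantities (totals, the yield, LOI, glass mass, six oxide percentages) are recomputed at exact precision from the weighed amounts on 500.0 g of glass, as quoted within question or answer.
Oxide mass targets, per 500.0 g vitreous product:
  TiO2: 5.039% × 500.0 = 25.20 g
  MgO: 8.600% × 500.0 = 43.00 g
  K2O: 7.491% × 500.0 = 37.46 g
  PbO: 11.16% × 500.0 = 55.80 g
  Al2O3: 0.1757% × 500.0 = 0.8785 g
  SiO2: 67.54% × 500.0 = 337.7 g
Balance tally, oxide-wise, given the weights on record, relative to the basis at hand (sums match the target masses once rounding is allowed for):
  TiO2: 25.45·0.9901 = 25.20 g (target 25.20 g)
  MgO: 73.55·0.3205 + 19.72·0.9851 = 43.00 g (target 43.00 g)
  K2O: 55.10·0.6798 = 37.46 g (target 37.46 g)
  PbO: 55.86·0.9990 = 55.80 g (target 55.80 g)
  Al2O3: 292.8·0.003000 = 0.8784 g (target 0.8785 g)
  SiO2: 73.55·0.6299 + 292.8·0.9950 = 337.7 g (target 337.7 g)
Glass-mass closure: batch Σ − ignition loss = 500.0 g (summing oxide targets gives 500.0 g; basis as stated: 500.0 g — gaps are rounding artifacts).
Adding the batch up: Σ batch = 522.5 g; the LOI term Σ batch·LOI equals 22.48 g; as yield: glass ÷ batch → 95.70%.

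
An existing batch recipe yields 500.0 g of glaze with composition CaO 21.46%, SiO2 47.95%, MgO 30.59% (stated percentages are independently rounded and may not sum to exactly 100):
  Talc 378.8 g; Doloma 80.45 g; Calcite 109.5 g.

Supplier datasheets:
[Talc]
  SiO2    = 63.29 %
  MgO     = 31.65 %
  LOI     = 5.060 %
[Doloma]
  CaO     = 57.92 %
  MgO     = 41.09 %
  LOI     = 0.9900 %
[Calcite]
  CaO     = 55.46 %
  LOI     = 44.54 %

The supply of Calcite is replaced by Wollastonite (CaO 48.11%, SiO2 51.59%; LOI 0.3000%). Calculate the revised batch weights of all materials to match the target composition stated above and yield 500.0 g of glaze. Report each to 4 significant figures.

All internal work keeps exact precision at every stage — working values are shown rounded off to 4 significant digits in the printout — every reported value is rounded only once. Derived quantities are rebuilt using the weight values per 500.0 g of glass at full precision (LOI, the three compositions, glass mass, totals, yield) as quoted within either problem or answer.
Target oxide masses per 500.0 g glaze:
  CaO: 21.46% × 500.0 = 107.3 g
  SiO2: 47.95% × 500.0 = 239.8 g
  MgO: 30.59% × 500.0 = 153.0 g
Sums-versus-targets review working from each reported weight, relative to the basis at hand (delivered sums recover each target net of answer rounding effects):
  CaO: 125.6·0.5792 + 71.86·0.4811 = 107.3 g (target 107.3 g)
  SiO2: 320.2·0.6329 + 71.86·0.5159 = 239.7 g (target 239.8 g)
  MgO: 320.2·0.3165 + 125.6·0.4109 = 153.0 g (target 153.0 g)
Auditing the glass mass value: net batch after ignition = 500.0 g (per-oxide target masses sum to 500.0 g; the stated basis being 500.0 g — a pure rounding effect).
Summing the batch: Σ batch = 517.7 g; Σ batch·LOI gives LOI loss = 17.66 g; glass ÷ batch gives a yield of 96.59%.

Revised batch per 500.0 g glaze:
  Talc: 320.2 g
  Doloma: 125.6 g
  Wollastonite: 71.86 g
Total batch = 517.7 g; LOI loss = 17.66 g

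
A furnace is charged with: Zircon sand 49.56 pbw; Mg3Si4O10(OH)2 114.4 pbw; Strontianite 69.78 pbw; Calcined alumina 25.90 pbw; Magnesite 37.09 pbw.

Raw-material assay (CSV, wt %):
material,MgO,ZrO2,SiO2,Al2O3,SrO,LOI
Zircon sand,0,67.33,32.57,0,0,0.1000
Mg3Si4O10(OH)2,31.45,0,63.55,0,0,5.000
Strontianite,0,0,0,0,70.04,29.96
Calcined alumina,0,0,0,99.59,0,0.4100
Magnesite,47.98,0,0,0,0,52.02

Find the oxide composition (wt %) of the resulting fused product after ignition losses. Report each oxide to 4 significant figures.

Working values are displayed rounded to 4 significant digits in the printout; full precision is carried in every operation — every reported figure is rounded just once; all derived quantities are re-derived starting from the weights at 250.7 pbw of glass in full float precision (yield, LOI, net glass mass, the five compositions, the totals), precisely as stated by problem or answer.
Mass of each oxide from the mix:
  MgO: 114.4·0.3145 + 37.09·0.4798 = 53.77 pbw
  ZrO2: 49.56·0.6733 = 33.37 pbw
  SiO2: 49.56·0.3257 + 114.4·0.6355 = 88.84 pbw
  Al2O3: 25.90·0.9959 = 25.79 pbw
  SrO: 69.78·0.7004 = 48.87 pbw
LOI: 49.56·0.001000 + 114.4·0.05000 + 69.78·0.2996 + 25.90·0.004100 + 37.09·0.5202 = 46.08 pbw
Net of LOI, the glass mass = 296.7 − 46.08 = 250.7 pbw (matching Σ of the oxides)
each wt % is 100 × oxide ÷ glass

Glass mass = 250.7 pbw (batch 296.7 − LOI 46.08).
Composition: MgO 21.45%, ZrO2 13.31%, SiO2 35.44%, Al2O3 10.29%, SrO 19.50%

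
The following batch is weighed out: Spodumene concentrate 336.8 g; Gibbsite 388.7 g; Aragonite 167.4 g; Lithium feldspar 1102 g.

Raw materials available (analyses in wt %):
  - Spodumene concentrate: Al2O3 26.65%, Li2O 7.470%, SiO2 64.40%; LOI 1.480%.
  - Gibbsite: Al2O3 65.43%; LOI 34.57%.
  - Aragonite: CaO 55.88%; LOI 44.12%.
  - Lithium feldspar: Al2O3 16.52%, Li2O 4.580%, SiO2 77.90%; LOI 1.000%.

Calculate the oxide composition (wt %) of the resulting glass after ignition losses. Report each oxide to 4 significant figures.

Rounding to four significant figures extends to each intermediate as shown — all arithmetic carries full precision through the solve — each reported figure is rounded a single time — the derived quantities, which include yield, glass mass, the totals, ignition loss, the four compositions, are computed at full precision, as they appear in the problem or the answer, using the weight values per 1771 g of glass.
Per-oxide mass from batch:
  CaO: 167.4·0.5588 = 93.54 g
  Al2O3: 336.8·0.2665 + 388.7·0.6543 + 1102·0.1652 = 526.1 g
  Li2O: 336.8·0.07470 + 1102·0.04580 = 75.63 g
  SiO2: 336.8·0.6440 + 1102·0.7790 = 1075 g
LOI: 336.8·0.01480 + 388.7·0.3457 + 167.4·0.4412 + 1102·0.01000 = 224.2 g
batch − LOI leaves glass = 1995 − 224.2 = 1771 g (= Σ oxide masses)
each wt % is 100 × oxide ÷ glass

Glass mass = 1771 g (batch 1995 − LOI 224.2).
Composition: CaO 5.283%, Al2O3 29.71%, Li2O 4.271%, SiO2 60.73%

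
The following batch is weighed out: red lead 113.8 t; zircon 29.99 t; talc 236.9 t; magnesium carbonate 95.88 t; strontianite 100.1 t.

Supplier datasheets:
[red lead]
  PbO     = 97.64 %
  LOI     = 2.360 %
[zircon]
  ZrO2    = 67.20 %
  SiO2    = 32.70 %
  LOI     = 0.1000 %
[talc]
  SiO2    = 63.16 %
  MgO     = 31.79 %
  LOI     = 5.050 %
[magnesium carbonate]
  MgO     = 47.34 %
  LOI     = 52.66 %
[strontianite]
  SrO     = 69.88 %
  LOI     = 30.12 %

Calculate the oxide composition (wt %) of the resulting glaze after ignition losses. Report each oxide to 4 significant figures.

Glass mass = 481.4 t (batch 576.7 − LOI 95.32).
Composition: ZrO2 4.187%, SiO2 33.12%, PbO 23.08%, SrO 14.53%, MgO 25.08%

Mid-chain values are printed with 4-significant-digit rounding as written — each numeric step maintains exact precision all the way through. Exactly one rounding goes into each reported figure. Derived quantities (yield, five oxide percentages, the totals, ignition loss, glass mass) are carried from the batch weights for 481.4 t of glass in exact precision, as written in either problem or answer.
Per-oxide mass from batch:
  ZrO2: 29.99·0.6720 = 20.15 t
  SiO2: 29.99·0.3270 + 236.9·0.6316 = 159.4 t
  PbO: 113.8·0.9764 = 111.1 t
  SrO: 100.1·0.6988 = 69.95 t
  MgO: 236.9·0.3179 + 95.88·0.4734 = 120.7 t
LOI: 113.8·0.02360 + 29.99·0.001000 + 236.9·0.05050 + 95.88·0.5266 + 100.1·0.3012 = 95.32 t
Glass = total batch minus LOI = 576.7 − 95.32 = 481.4 t (the oxide masses sum to this)
each wt % is 100 × oxide ÷ glass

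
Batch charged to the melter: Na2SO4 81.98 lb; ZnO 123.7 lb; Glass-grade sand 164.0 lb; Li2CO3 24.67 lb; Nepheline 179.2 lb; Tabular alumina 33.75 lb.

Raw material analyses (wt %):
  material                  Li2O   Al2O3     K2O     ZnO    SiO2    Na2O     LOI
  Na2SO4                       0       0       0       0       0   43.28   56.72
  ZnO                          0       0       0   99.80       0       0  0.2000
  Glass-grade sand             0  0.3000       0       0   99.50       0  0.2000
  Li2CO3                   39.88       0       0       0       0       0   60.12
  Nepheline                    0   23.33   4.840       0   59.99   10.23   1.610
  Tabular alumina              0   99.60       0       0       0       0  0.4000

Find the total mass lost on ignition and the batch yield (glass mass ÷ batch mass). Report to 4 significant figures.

LOI loss = 64.93 lb; glass = 542.4 lb; yield = 89.31%

Working values appear, with 4-significant-figure rounding, in the working — the working math carries full float precision through every step; a single rounding produces every reported number — the derived quantities, including yield, ignition loss, totals, net glass mass, six oxide percentages, are rebuilt from the weighed amounts on 542.4 lb of glass in full float precision, precisely as stated by either problem or answer.
Loss on ignition, line by line:
  Na2SO4: 81.98 × 0.5672 = 46.50 lb
  ZnO: 123.7 × 0.002000 = 0.2474 lb
  Glass-grade sand: 164.0 × 0.002000 = 0.3280 lb
  Li2CO3: 24.67 × 0.6012 = 14.83 lb
  Nepheline: 179.2 × 0.01610 = 2.885 lb
  Tabular alumina: 33.75 × 0.004000 = 0.1350 lb
Total LOI = 64.93 lb
Glass = batch − LOI = 607.3 − 64.93 = 542.4 lb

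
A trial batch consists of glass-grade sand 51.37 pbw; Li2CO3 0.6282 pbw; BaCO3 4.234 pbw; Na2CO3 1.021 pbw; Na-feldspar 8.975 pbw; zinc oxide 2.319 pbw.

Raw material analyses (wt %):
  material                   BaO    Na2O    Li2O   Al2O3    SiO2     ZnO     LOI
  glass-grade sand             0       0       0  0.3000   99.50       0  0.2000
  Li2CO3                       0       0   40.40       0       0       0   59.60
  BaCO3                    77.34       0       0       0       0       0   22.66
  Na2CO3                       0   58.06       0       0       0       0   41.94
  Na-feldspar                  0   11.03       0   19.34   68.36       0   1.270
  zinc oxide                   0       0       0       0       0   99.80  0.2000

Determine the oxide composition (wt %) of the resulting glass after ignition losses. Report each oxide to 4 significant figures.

All internal work keeps exact precision from start to finish — values along the way are shown (rounded to 4 significant figures) in the working. Exactly one rounding lands on every reported value; all derived quantities (the yield, the six compositions, ignition loss, the totals, glass mass) are recomputed in full precision from the batch weights for 66.56 pbw of glass as given in problem or answer.
Oxide-by-oxide delivered mass:
  BaO: 4.234·0.7734 = 3.275 pbw
  Na2O: 1.021·0.5806 + 8.975·0.1103 = 1.583 pbw
  Li2O: 0.6282·0.4040 = 0.2538 pbw
  Al2O3: 51.37·0.003000 + 8.975·0.1934 = 1.890 pbw
  SiO2: 51.37·0.9950 + 8.975·0.6836 = 57.25 pbw
  ZnO: 2.319·0.9980 = 2.314 pbw
LOI: 51.37·0.002000 + 0.6282·0.5960 + 4.234·0.2266 + 1.021·0.4194 + 8.975·0.01270 + 2.319·0.002000 = 1.983 pbw
batch − LOI leaves glass = 68.55 − 1.983 = 66.56 pbw (equal to the oxide-mass sum)
percent by weight: oxide/glass ×100

Glass mass = 66.56 pbw (batch 68.55 − LOI 1.983).
Composition: BaO 4.919%, Na2O 2.378%, Li2O 0.3813%, Al2O3 2.839%, SiO2 86.01%, ZnO 3.477%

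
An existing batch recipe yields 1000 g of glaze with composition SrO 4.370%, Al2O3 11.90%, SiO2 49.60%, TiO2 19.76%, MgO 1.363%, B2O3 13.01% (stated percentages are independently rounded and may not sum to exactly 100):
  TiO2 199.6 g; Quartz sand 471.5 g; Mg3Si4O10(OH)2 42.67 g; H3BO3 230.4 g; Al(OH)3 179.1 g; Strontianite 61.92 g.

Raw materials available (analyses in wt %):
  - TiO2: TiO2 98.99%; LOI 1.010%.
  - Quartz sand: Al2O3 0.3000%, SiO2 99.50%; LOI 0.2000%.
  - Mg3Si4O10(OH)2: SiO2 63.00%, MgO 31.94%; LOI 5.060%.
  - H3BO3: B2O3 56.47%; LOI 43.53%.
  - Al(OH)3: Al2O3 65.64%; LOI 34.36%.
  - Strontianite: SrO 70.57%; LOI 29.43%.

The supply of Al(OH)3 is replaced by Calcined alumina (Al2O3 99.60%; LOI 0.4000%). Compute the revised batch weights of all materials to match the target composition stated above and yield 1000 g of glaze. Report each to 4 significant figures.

Revised batch per 1000 g glaze:
  TiO2: 199.6 g
  Quartz sand: 471.5 g
  Mg3Si4O10(OH)2: 42.67 g
  H3BO3: 230.4 g
  Calcined alumina: 118.1 g
  Strontianite: 61.92 g
Total batch = 1124 g; LOI loss = 124.1 g

Every computation holds exact precision at every stage. Values along the way appear, rounded to 4 significant digits, alongside each step; each reported result undergoes a single rounding. Derived quantities, including six oxide percentages, net glass mass, totals, the yield, ignition loss, are recomputed using the weight values per 1000 g of glass in exact precision, as quoted within the problem or the answer.
Oxide-by-oxide targets in 1000 g glaze:
  SrO: 4.370% × 1000 = 43.70 g
  Al2O3: 11.90% × 1000 = 119.0 g
  SiO2: 49.60% × 1000 = 496.0 g
  TiO2: 19.76% × 1000 = 197.6 g
  MgO: 1.363% × 1000 = 13.63 g
  B2O3: 13.01% × 1000 = 130.1 g
Verifying the oxide balance on the weights just shown, against the basis in use (oxide sums agree with the targets inside rounding margins):
  SrO: 61.92·0.7057 = 43.70 g (target 43.70 g)
  Al2O3: 471.5·0.003000 + 118.1·0.9960 = 119.0 g (target 119.0 g)
  SiO2: 471.5·0.9950 + 42.67·0.6300 = 496.0 g (target 496.0 g)
  TiO2: 199.6·0.9899 = 197.6 g (target 197.6 g)
  MgO: 42.67·0.3194 = 13.63 g (target 13.63 g)
  B2O3: 230.4·0.5647 = 130.1 g (target 130.1 g)
Glass-mass bookkeeping: total charge less LOI = 1000 g (the targets, summed, come to 1000 g; versus the stated basis of 1000 g — rounding explains the deltas).
Batch total: Σ batch = 1124 g; loss to ignition Σ batch·LOI = 124.1 g; yield: glass divided by total = 88.96%.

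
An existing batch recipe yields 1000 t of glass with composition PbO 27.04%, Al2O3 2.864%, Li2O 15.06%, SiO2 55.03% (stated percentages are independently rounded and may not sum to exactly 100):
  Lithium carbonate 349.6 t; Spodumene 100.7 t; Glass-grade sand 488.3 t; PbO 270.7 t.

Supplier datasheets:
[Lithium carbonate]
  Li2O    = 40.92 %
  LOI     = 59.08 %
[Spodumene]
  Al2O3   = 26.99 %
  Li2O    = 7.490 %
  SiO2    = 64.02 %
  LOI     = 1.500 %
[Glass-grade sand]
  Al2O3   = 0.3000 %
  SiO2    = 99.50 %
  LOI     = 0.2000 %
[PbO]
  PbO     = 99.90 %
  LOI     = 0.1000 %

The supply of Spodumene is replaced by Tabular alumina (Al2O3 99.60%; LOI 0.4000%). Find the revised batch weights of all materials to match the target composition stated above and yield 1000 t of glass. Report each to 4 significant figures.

Every computation carries exact precision at all times. Working values are printed (rounded to 4 significant digits) alongside each step. Every reported value is rounded a single time; the derived quantities (yield, four oxide percentages, ignition loss, the totals, glass mass) are carried in full float precision starting from the weights for 1000 t of glass as given in the question or the answer.
Target oxide masses per 1000 t glass:
  PbO: 27.04% × 1000 = 270.4 t
  Al2O3: 2.864% × 1000 = 28.64 t
  Li2O: 15.06% × 1000 = 150.6 t
  SiO2: 55.03% × 1000 = 550.3 t
Per-oxide balance check given the weights on record, under the basis named above (sum by sum, the targets are met once rounding is allowed for):
  PbO: 270.7·0.9990 = 270.4 t (target 270.4 t)
  Al2O3: 27.09·0.9960 + 553.1·0.003000 = 28.64 t (target 28.64 t)
  Li2O: 368.0·0.4092 = 150.6 t (target 150.6 t)
  SiO2: 553.1·0.9950 = 550.3 t (target 550.3 t)
Consistency of the glass mass: batch total minus LOI = 1000 t (the targets, summed, come to 999.9 t; basis as stated: 1000 t — deltas are rounding alone).
Adding the batch up: Σ batch = 1219 t; loss to ignition Σ batch·LOI = 218.9 t; yield = glass ÷ total batch = 82.04%.

Revised batch per 1000 t glass:
  Lithium carbonate: 368.0 t
  Tabular alumina: 27.09 t
  Glass-grade sand: 553.1 t
  PbO: 270.7 t
Total batch = 1219 t; LOI loss = 218.9 t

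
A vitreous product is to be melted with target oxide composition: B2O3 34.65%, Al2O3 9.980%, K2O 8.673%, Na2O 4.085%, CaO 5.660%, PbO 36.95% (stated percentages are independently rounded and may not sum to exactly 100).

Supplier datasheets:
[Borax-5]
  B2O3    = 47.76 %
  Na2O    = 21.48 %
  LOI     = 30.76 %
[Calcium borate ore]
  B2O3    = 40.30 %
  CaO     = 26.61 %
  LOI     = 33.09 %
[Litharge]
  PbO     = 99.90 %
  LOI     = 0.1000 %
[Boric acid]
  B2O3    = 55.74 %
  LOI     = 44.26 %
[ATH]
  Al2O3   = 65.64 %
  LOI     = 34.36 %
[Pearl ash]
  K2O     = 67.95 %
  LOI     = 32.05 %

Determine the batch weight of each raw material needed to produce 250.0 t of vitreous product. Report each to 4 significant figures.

Each numeric step keeps full precision at every stage — the intermediate values are printed (rounded to four significant digits) in the printout; each reported figure is rounded once only; the derived quantities are rebuilt at exact precision (the six compositions, the yield, totals, glass mass, LOI) from the batch weights on 250.0 t of glass exactly as shown in the problem or answer text.
Per-oxide target masses for 250.0 t vitreous product:
  B2O3: 34.65% × 250.0 = 86.62 t
  Al2O3: 9.980% × 250.0 = 24.95 t
  K2O: 8.673% × 250.0 = 21.68 t
  Na2O: 4.085% × 250.0 = 10.21 t
  CaO: 5.660% × 250.0 = 14.15 t
  PbO: 36.95% × 250.0 = 92.38 t
A balance pass over the oxides, from the weights as reported, at the basis given (each sum matches its target mass exact up to rounding of places):
  B2O3: 47.54·0.4776 + 53.18·0.4030 + 76.23·0.5574 = 86.63 t (target 86.62 t)
  Al2O3: 38.01·0.6564 = 24.95 t (target 24.95 t)
  K2O: 31.91·0.6795 = 21.68 t (target 21.68 t)
  Na2O: 47.54·0.2148 = 10.21 t (target 10.21 t)
  CaO: 53.18·0.2661 = 14.15 t (target 14.15 t)
  PbO: 92.47·0.9990 = 92.38 t (target 92.38 t)
Mass balance on the glass: Σ batch − LOI loss = 250.0 t (the Σ of target masses is 250.0 t; basis as stated: 250.0 t — any gap is answer rounding).
Batch total: Σ batch = 339.3 t; LOI loss = Σ batch·LOI = 89.34 t; yield: glass divided by total = 73.67%.

Batch per 250.0 t vitreous product:
  Borax-5: 47.54 t
  Calcium borate ore: 53.18 t
  Litharge: 92.47 t
  Boric acid: 76.23 t
  ATH: 38.01 t
  Pearl ash: 31.91 t
Total batch = 339.3 t; LOI loss = 89.34 t; yield = 73.67%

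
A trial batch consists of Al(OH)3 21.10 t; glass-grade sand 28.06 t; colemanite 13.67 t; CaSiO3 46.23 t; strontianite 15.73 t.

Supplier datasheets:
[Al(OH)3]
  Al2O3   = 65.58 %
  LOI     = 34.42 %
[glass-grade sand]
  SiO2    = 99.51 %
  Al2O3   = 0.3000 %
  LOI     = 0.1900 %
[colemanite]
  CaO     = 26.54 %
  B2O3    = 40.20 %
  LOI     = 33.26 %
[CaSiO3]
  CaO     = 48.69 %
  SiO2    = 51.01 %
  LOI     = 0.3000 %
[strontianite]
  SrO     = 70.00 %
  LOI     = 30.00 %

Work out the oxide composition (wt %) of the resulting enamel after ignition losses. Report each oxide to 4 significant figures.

Glass mass = 108.1 t (batch 124.8 − LOI 16.72).
Composition: CaO 24.19%, SiO2 47.66%, Al2O3 12.88%, B2O3 5.085%, SrO 10.19%

Values along the way are printed (rounded to 4 significant figures) in the working. All internal work maintains exact precision at all times — every reported figure includes exactly one rounding. Derived quantities (totals, ignition loss, the five compositions, yield, net glass mass) are recomputed at exact precision from the batch weights per 108.1 t of glass exactly as printed in question or answer.
Oxide masses out of the charge:
  CaO: 13.67·0.2654 + 46.23·0.4869 = 26.14 t
  SiO2: 28.06·0.9951 + 46.23·0.5101 = 51.50 t
  Al2O3: 21.10·0.6558 + 28.06·0.003000 = 13.92 t
  B2O3: 13.67·0.4020 = 5.495 t
  SrO: 15.73·0.7000 = 11.01 t
LOI: 21.10·0.3442 + 28.06·0.001900 + 13.67·0.3326 + 46.23·0.003000 + 15.73·0.3000 = 16.72 t
Glass = total batch minus LOI = 124.8 − 16.72 = 108.1 t (the oxide masses sum to this)
percent share: oxide ÷ glass, ×100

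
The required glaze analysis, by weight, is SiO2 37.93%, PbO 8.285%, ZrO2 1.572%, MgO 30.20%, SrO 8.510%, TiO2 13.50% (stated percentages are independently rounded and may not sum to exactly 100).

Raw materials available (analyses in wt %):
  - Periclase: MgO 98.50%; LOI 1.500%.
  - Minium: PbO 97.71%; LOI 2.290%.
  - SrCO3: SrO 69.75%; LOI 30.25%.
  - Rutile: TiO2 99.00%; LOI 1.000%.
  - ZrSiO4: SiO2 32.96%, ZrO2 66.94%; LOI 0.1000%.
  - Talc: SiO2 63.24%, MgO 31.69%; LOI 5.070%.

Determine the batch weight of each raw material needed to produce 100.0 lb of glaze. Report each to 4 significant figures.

Batch per 100.0 lb glaze:
  Periclase: 11.76 lb
  Minium: 8.479 lb
  SrCO3: 12.20 lb
  Rutile: 13.64 lb
  ZrSiO4: 2.348 lb
  Talc: 58.75 lb
Total batch = 107.2 lb; LOI loss = 7.178 lb; yield = 93.30%

Full precision is held through every step; values along the way are printed (rounded to four significant figures) in the printout — exactly one rounding goes into each reported value; all derived quantities (LOI, glass mass, the six compositions, the totals, yield) are computed from the batch weights for 100.0 lb of glass in full precision as they appear in the problem or the answer.
Oxide mass targets, per 100.0 lb glaze:
  SiO2: 37.93% × 100.0 = 37.93 lb
  PbO: 8.285% × 100.0 = 8.285 lb
  ZrO2: 1.572% × 100.0 = 1.572 lb
  MgO: 30.20% × 100.0 = 30.20 lb
  SrO: 8.510% × 100.0 = 8.510 lb
  TiO2: 13.50% × 100.0 = 13.50 lb
A balance pass over the oxides, applying the batch weights above, relative to the basis at hand (sums match the target masses exact up to rounding of places):
  SiO2: 2.348·0.3296 + 58.75·0.6324 = 37.93 lb (target 37.93 lb)
  PbO: 8.479·0.9771 = 8.285 lb (target 8.285 lb)
  ZrO2: 2.348·0.6694 = 1.572 lb (target 1.572 lb)
  MgO: 11.76·0.9850 + 58.75·0.3169 = 30.20 lb (target 30.20 lb)
  SrO: 12.20·0.6975 = 8.509 lb (target 8.510 lb)
  TiO2: 13.64·0.9900 = 13.50 lb (target 13.50 lb)
Mass balance on the glass: total charge less LOI = 100.0 lb (per-oxide target masses sum to 100.0 lb; the stated basis being 100.0 lb — differing by rounding only).
Batch grand total — Σ batch = 107.2 lb; Σ batch·LOI gives LOI loss = 7.178 lb; the yield ratio, glass ÷ batch: 93.30%.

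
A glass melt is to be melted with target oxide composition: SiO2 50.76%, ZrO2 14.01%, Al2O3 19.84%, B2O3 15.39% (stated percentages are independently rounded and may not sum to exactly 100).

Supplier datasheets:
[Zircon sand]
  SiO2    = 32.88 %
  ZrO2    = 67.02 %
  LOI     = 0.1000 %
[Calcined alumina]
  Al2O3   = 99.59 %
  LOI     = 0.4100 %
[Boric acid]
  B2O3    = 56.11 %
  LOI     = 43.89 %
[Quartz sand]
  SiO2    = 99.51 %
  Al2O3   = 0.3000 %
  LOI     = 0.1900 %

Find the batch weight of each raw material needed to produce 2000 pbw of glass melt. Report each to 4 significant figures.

Values along the way are printed (rounded to 4 significant digits) alongside each step. The whole derivation keeps full float precision from first step to last. Every reported value takes a single rounding. The derived quantities are recomputed at full precision (ignition loss, the yield, totals, glass mass, the four compositions) starting from the weights for 2000 pbw of glass exactly as shown in either problem or answer.
Oxide-by-oxide targets in 2000 pbw glass melt:
  SiO2: 50.76% × 2000 = 1015 pbw
  ZrO2: 14.01% × 2000 = 280.2 pbw
  Al2O3: 19.84% × 2000 = 396.8 pbw
  B2O3: 15.39% × 2000 = 307.8 pbw
Sums-versus-targets review using the reported weights, at the basis given (oxide sums agree with the targets once rounding is allowed for):
  SiO2: 418.1·0.3288 + 882.1·0.9951 = 1015 pbw (target 1015 pbw)
  ZrO2: 418.1·0.6702 = 280.2 pbw (target 280.2 pbw)
  Al2O3: 395.8·0.9959 + 882.1·0.003000 = 396.8 pbw (target 396.8 pbw)
  B2O3: 548.6·0.5611 = 307.8 pbw (target 307.8 pbw)
Glass mass check: batch Σ − ignition loss = 2000 pbw (targets for the oxides total 2000 pbw; basis as stated: 2000 pbw — gaps are rounding artifacts).
Batch total: Σ batch = 2245 pbw; the LOI term Σ batch·LOI equals 244.5 pbw; yield, glass over the total, = 89.11%.

Batch per 2000 pbw glass melt:
  Zircon sand: 418.1 pbw
  Calcined alumina: 395.8 pbw
  Boric acid: 548.6 pbw
  Quartz sand: 882.1 pbw
Total batch = 2245 pbw; LOI loss = 244.5 pbw; yield = 89.11%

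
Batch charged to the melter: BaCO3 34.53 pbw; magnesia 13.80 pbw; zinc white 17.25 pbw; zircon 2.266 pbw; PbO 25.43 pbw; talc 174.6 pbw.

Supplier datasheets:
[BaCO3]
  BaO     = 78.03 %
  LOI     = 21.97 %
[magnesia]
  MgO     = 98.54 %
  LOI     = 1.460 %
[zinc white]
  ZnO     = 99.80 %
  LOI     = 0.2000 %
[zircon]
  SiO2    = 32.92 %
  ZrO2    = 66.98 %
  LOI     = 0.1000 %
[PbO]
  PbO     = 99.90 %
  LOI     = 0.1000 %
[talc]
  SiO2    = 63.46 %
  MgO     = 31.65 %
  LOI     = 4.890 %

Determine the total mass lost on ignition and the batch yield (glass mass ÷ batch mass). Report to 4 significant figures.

All arithmetic holds full precision at every stage; mid-chain values are displayed, with 4-significant-figure rounding, in the working — exactly one rounding goes into each reported result. The derived quantities, including LOI, glass mass, six oxide percentages, the yield, the totals, are computed starting from the weights per 251.5 pbw of glass at full float precision as written in the question or the answer.
Loss on ignition, line by line:
  BaCO3: 34.53 × 0.2197 = 7.586 pbw
  magnesia: 13.80 × 0.01460 = 0.2015 pbw
  zinc white: 17.25 × 0.002000 = 0.03450 pbw
  zircon: 2.266 × 0.001000 = 0.002266 pbw
  PbO: 25.43 × 0.001000 = 0.02543 pbw
  talc: 174.6 × 0.04890 = 8.538 pbw
Total LOI = 16.39 pbw
Glass = batch − LOI = 267.9 − 16.39 = 251.5 pbw

LOI loss = 16.39 pbw; glass = 251.5 pbw; yield = 93.88%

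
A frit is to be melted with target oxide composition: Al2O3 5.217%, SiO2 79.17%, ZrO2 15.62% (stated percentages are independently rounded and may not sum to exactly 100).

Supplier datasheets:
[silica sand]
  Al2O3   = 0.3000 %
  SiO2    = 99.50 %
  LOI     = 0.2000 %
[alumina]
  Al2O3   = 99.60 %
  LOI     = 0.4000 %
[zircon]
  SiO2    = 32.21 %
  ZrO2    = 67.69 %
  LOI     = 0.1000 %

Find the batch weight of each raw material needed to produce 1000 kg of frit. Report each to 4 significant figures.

All internal work runs at full float precision at each step — the intermediate values are shown (rounded to 4 significant digits) within the worked lines. Each reported value takes just one rounding. All derived quantities, which include totals, the three compositions, the yield, glass mass, LOI, are recomputed in exact precision, as they appear in either problem or answer, starting from the weights at 1000 kg of glass.
The oxide mass targets at 1000 kg frit:
  Al2O3: 5.217% × 1000 = 52.17 kg
  SiO2: 79.17% × 1000 = 791.7 kg
  ZrO2: 15.62% × 1000 = 156.2 kg
Oxide-by-oxide audit on the weights just shown, under the basis named above (sums match the target masses once rounding is allowed for):
  Al2O3: 721.0·0.003000 + 50.21·0.9960 = 52.17 kg (target 52.17 kg)
  SiO2: 721.0·0.9950 + 230.8·0.3221 = 791.7 kg (target 791.7 kg)
  ZrO2: 230.8·0.6769 = 156.2 kg (target 156.2 kg)
Consistency of the glass mass: whole batch net of LOI = 1000 kg (targets for the oxides total 1000 kg; against the stated basis, 1000 kg — deltas are rounding alone).
Adding the batch up: Σ batch = 1002 kg; the LOI term Σ batch·LOI equals 1.874 kg; yield: glass divided by total = 99.81%.

Batch per 1000 kg frit:
  silica sand: 721.0 kg
  alumina: 50.21 kg
  zircon: 230.8 kg
Total batch = 1002 kg; LOI loss = 1.874 kg; yield = 99.81%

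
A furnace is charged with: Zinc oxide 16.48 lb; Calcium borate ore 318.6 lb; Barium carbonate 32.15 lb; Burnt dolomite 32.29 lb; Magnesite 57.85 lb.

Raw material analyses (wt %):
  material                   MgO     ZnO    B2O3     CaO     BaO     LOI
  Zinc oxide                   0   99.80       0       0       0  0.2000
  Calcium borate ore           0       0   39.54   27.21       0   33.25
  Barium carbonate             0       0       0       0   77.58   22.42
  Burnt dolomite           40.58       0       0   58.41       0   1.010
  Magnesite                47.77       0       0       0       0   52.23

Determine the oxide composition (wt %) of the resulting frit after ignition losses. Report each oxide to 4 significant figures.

Values along the way are printed rounded to 4 significant digits when written out — all internal work keeps full precision in every operation. Exactly one rounding is applied to each reported result. Derived quantities (net glass mass, the yield, the five compositions, LOI, totals) are recomputed from the batch weights per 313.7 lb of glass at exact precision as given in problem or answer.
Mass of each oxide from the mix:
  MgO: 32.29·0.4058 + 57.85·0.4777 = 40.74 lb
  ZnO: 16.48·0.9980 = 16.45 lb
  B2O3: 318.6·0.3954 = 126.0 lb
  CaO: 318.6·0.2721 + 32.29·0.5841 = 105.6 lb
  BaO: 32.15·0.7758 = 24.94 lb
LOI: 16.48·0.002000 + 318.6·0.3325 + 32.15·0.2242 + 32.29·0.01010 + 57.85·0.5223 = 143.7 lb
The glass mass, total less LOI, = 457.4 − 143.7 = 313.7 lb (= Σ oxide masses)
each oxide over glass, ×100, is wt %

Glass mass = 313.7 lb (batch 457.4 − LOI 143.7).
Composition: MgO 12.99%, ZnO 5.244%, B2O3 40.16%, CaO 33.65%, BaO 7.952%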